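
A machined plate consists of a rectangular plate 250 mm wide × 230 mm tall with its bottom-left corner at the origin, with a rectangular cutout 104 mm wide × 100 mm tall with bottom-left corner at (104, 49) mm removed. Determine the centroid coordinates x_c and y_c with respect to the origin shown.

x_c = 118.15 mm, y_c = 118.53 mm

plate: A = 250 × 230 = 57500.00, centroid at (125.00, 115.00).
hole: A = −(104 × 100) = -10400.00, centroid at (156.00, 99.00).
ΣA = 47100.00 mm², ΣAx_c = 5565100.00 mm³, ΣAy_c = 5582900.00 mm³.
x_c = 5565100.00/47100.00 = 118.15 mm; y_c = 5582900.00/47100.00 = 118.53 mm.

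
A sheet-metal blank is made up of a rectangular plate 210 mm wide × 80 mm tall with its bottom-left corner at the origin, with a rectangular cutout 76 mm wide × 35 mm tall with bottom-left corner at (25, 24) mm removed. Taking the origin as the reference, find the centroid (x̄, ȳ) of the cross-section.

plate: A = 210 × 80 = 16800.00, centroid at (105.00, 40.00).
hole: A = −(76 × 35) = -2660.00, centroid at (63.00, 41.50).
ΣA = 14140.00 mm²
ΣAx̄ = (16800.00)(105.00) + (-2660.00)(63.00) = 1596420.00 mm³
ΣAȳ = (16800.00)(40.00) + (-2660.00)(41.50) = 561610.00 mm³
x̄ = 1596420.00 / 14140.00 = 112.90 mm
ȳ = 561610.00 / 14140.00 = 39.72 mm

x̄ = 112.90 mm, ȳ = 39.72 mm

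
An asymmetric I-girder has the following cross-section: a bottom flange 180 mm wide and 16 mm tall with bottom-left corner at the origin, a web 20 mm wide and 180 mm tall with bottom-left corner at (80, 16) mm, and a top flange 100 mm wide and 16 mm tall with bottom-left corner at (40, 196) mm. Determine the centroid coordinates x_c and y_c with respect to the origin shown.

bottom flange: A = 180 × 16 = 2880.00, centroid at (90.00, 8.00).
web: A = 20 × 180 = 3600.00, centroid at (90.00, 106.00).
top flange: A = 100 × 16 = 1600.00, centroid at (90.00, 204.00).
ΣA = 8080.00 mm², ΣAx_c = 727200.00 mm³, ΣAy_c = 731040.00 mm³.
x_c = 727200.00/8080.00 = 90.00 mm; y_c = 731040.00/8080.00 = 90.48 mm.

x_c = 90.00 mm, y_c = 90.48 mm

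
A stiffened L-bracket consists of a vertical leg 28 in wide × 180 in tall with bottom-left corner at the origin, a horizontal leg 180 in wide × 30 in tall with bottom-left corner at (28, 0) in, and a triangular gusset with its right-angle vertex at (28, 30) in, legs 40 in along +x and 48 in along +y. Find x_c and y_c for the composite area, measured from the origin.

Part | A | x̄ᵢ | ȳᵢ | A·x̄ᵢ | A·ȳᵢ
vertical leg | 5040.00 | 14.00 | 90.00 | 70560.00 | 453600.00
horizontal leg | 5400.00 | 118.00 | 15.00 | 637200.00 | 81000.00
gusset | 960.00 | 41.33 | 46.00 | 39680.00 | 44160.00
Σ | 11400.00 |  |  | 747440.00 | 578760.00
x_c = 747440.00 / 11400.00 = 65.56 in
y_c = 578760.00 / 11400.00 = 50.77 in

x_c = 65.56 in, y_c = 50.77 in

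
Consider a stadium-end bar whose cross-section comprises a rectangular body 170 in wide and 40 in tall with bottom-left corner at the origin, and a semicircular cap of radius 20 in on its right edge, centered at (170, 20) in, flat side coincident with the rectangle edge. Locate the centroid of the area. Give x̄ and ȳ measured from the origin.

x̄ = 92.91 in, ȳ = 20.00 in

Part | A | x̄ᵢ | ȳᵢ | A·x̄ᵢ | A·ȳᵢ
rectangular body | 6800.00 | 85.00 | 20.00 | 578000.00 | 136000.00
semicircular end | 628.32 | 178.49 | 20.00 | 112147.48 | 12566.37
Σ | 7428.32 |  |  | 690147.48 | 148566.37
x̄ = 690147.48 / 7428.32 = 92.91 in
ȳ = 148566.37 / 7428.32 = 20.00 in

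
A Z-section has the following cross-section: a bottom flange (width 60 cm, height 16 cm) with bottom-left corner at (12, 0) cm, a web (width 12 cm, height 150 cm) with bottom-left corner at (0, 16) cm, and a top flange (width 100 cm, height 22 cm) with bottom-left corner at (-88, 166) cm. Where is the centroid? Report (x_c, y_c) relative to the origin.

x_c = -6.55 cm, y_c = 113.08 cm

bottom flange: A = 60 × 16 = 960.00, centroid at (42.00, 8.00).
web: A = 12 × 150 = 1800.00, centroid at (6.00, 91.00).
top flange: A = 100 × 22 = 2200.00, centroid at (-38.00, 177.00).
ΣA = 4960.00 cm², ΣAx_c = -32480.00 cm³, ΣAy_c = 560880.00 cm³.
x_c = -32480.00/4960.00 = -6.55 cm; y_c = 560880.00/4960.00 = 113.08 cm.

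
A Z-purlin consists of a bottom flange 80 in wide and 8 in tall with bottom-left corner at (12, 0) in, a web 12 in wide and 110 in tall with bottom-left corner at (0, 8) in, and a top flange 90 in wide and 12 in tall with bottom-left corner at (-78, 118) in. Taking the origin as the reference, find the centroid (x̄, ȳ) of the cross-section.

bottom flange: A = 80 × 8 = 640.00, centroid at (52.00, 4.00).
web: A = 12 × 110 = 1320.00, centroid at (6.00, 63.00).
top flange: A = 90 × 12 = 1080.00, centroid at (-33.00, 124.00).
ΣA = 3040.00 in², ΣAx̄ = 5560.00 in³, ΣAȳ = 219640.00 in³.
x̄ = 5560.00/3040.00 = 1.83 in; ȳ = 219640.00/3040.00 = 72.25 in.

x̄ = 1.83 in, ȳ = 72.25 in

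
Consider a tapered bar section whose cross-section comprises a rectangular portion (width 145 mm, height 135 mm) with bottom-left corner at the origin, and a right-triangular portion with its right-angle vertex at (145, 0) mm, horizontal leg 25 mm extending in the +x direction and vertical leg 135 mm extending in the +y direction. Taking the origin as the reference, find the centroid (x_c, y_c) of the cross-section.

x_c = 78.92 mm, y_c = 65.71 mm

Part | A | x̄ᵢ | ȳᵢ | A·x̄ᵢ | A·ȳᵢ
rectangular portion | 19575.00 | 72.50 | 67.50 | 1419187.50 | 1321312.50
triangular portion | 1687.50 | 153.33 | 45.00 | 258750.00 | 75937.50
Σ | 21262.50 |  |  | 1677937.50 | 1397250.00
x_c = 1677937.50 / 21262.50 = 78.92 mm
y_c = 1397250.00 / 21262.50 = 65.71 mm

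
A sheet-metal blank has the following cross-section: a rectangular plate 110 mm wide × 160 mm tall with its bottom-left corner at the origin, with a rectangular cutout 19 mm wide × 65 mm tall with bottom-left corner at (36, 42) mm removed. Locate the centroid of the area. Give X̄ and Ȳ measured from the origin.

Part | A | x̄ᵢ | ȳᵢ | A·x̄ᵢ | A·ȳᵢ
plate | 17600.00 | 55.00 | 80.00 | 968000.00 | 1408000.00
hole | -1235.00 | 45.50 | 74.50 | -56192.50 | -92007.50
Σ | 16365.00 |  |  | 911807.50 | 1315992.50
X̄ = 911807.50 / 16365.00 = 55.72 mm
Ȳ = 1315992.50 / 16365.00 = 80.42 mm

X̄ = 55.72 mm, Ȳ = 80.42 mm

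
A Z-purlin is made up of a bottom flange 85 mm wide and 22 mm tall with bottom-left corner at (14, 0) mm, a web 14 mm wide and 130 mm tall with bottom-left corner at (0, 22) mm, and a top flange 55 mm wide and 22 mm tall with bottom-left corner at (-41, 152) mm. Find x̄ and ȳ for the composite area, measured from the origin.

x̄ = 20.83 mm, ȳ = 76.76 mm

bottom flange: A = 85 × 22 = 1870.00, centroid at (56.50, 11.00).
web: A = 14 × 130 = 1820.00, centroid at (7.00, 87.00).
top flange: A = 55 × 22 = 1210.00, centroid at (-13.50, 163.00).
ΣA = 4900.00 mm², ΣAx̄ = 102060.00 mm³, ΣAȳ = 376140.00 mm³.
x̄ = 102060.00/4900.00 = 20.83 mm; ȳ = 376140.00/4900.00 = 76.76 mm.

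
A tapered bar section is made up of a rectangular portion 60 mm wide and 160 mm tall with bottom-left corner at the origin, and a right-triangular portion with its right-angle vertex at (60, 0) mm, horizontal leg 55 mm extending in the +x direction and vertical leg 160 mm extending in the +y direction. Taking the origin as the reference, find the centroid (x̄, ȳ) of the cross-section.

rectangular portion: A = 60 × 160 = 9600.00, centroid at (30.00, 80.00).
triangular portion: A = ½·55·160 = 4400.00, centroid at (78.33, 53.33).
ΣA = 14000.00 mm², ΣAx̄ = 632666.67 mm³, ΣAȳ = 1002666.67 mm³.
x̄ = 632666.67/14000.00 = 45.19 mm; ȳ = 1002666.67/14000.00 = 71.62 mm.

x̄ = 45.19 mm, ȳ = 71.62 mm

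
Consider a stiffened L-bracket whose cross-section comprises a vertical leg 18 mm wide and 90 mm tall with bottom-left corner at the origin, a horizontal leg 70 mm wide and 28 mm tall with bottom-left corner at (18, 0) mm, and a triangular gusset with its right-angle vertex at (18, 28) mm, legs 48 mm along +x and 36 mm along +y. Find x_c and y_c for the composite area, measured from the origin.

vertical leg: A = 18 × 90 = 1620.00, centroid at (9.00, 45.00).
horizontal leg: A = 70 × 28 = 1960.00, centroid at (53.00, 14.00).
gusset: A = ½·48·36 = 864.00, centroid at (34.00, 40.00).
ΣA = 4444.00 mm²
ΣAx_c = (1620.00)(9.00) + (1960.00)(53.00) + (864.00)(34.00) = 147836.00 mm³
ΣAy_c = (1620.00)(45.00) + (1960.00)(14.00) + (864.00)(40.00) = 134900.00 mm³
x_c = 147836.00 / 4444.00 = 33.27 mm
y_c = 134900.00 / 4444.00 = 30.36 mm

x_c = 33.27 mm, y_c = 30.36 mm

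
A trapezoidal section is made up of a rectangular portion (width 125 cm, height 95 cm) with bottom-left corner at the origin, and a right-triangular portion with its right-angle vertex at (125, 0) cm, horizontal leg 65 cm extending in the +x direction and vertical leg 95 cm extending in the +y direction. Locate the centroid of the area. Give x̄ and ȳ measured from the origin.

rectangular portion: A = 125 × 95 = 11875.00, centroid at (62.50, 47.50).
triangular portion: A = ½·65·95 = 3087.50, centroid at (146.67, 31.67).
ΣA = 14962.50 cm², ΣAx̄ = 1195020.83 cm³, ΣAȳ = 661833.33 cm³.
x̄ = 1195020.83/14962.50 = 79.87 cm; ȳ = 661833.33/14962.50 = 44.23 cm.

x̄ = 79.87 cm, ȳ = 44.23 cm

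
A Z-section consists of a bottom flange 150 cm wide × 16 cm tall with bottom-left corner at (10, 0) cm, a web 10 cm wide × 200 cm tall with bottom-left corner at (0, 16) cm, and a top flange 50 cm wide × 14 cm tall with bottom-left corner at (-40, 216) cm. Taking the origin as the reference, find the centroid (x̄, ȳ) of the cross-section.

bottom flange: A = 150 × 16 = 2400.00, centroid at (85.00, 8.00).
web: A = 10 × 200 = 2000.00, centroid at (5.00, 116.00).
top flange: A = 50 × 14 = 700.00, centroid at (-15.00, 223.00).
ΣA = 5100.00 cm², ΣAx̄ = 203500.00 cm³, ΣAȳ = 407300.00 cm³.
x̄ = 203500.00/5100.00 = 39.90 cm; ȳ = 407300.00/5100.00 = 79.86 cm.

x̄ = 39.90 cm, ȳ = 79.86 cm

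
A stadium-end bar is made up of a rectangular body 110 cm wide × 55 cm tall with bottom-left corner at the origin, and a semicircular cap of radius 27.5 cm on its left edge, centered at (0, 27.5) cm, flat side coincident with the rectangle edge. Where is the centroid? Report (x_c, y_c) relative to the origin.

rectangular body: A = 110 × 55 = 6050.00, centroid at (55.00, 27.50).
semicircular end: A = ½π·27.5² = 1187.91, centroid at (-11.67, 27.50).
ΣA = 7237.91 cm²
ΣAx_c = (6050.00)(55.00) + (1187.91)(-11.67) = 318885.42 cm³
ΣAy_c = (6050.00)(27.50) + (1187.91)(27.50) = 199042.65 cm³
x_c = 318885.42 / 7237.91 = 44.06 cm
y_c = 199042.65 / 7237.91 = 27.50 cm

x_c = 44.06 cm, y_c = 27.50 cm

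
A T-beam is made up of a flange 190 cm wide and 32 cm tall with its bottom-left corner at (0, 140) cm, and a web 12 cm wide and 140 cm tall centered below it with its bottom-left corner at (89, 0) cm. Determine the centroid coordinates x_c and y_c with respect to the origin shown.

x_c = 95.00 cm, y_c = 137.38 cm

web: A = 12 × 140 = 1680.00, centroid at (95.00, 70.00).
flange: A = 190 × 32 = 6080.00, centroid at (95.00, 156.00).
ΣA = 7760.00 cm², ΣAx_c = 737200.00 cm³, ΣAy_c = 1066080.00 cm³.
x_c = 737200.00/7760.00 = 95.00 cm; y_c = 1066080.00/7760.00 = 137.38 cm.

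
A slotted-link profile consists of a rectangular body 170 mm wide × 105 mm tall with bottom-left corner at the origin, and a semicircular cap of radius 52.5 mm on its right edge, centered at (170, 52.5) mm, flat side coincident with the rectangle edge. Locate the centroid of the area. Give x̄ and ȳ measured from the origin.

x̄ = 105.94 mm, ȳ = 52.50 mm

rectangular body: A = 170 × 105 = 17850.00, centroid at (85.00, 52.50).
semicircular end: A = ½π·52.5² = 4329.51, centroid at (192.28, 52.50).
ΣA = 22179.51 mm², ΣAx̄ = 2349735.00 mm³, ΣAȳ = 1164424.14 mm³.
x̄ = 2349735.00/22179.51 = 105.94 mm; ȳ = 1164424.14/22179.51 = 52.50 mm.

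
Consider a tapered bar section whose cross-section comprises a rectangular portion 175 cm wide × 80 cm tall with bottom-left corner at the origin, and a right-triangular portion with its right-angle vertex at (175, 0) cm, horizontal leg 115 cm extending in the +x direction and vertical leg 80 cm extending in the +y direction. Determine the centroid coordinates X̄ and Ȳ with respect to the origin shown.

X̄ = 118.62 cm, Ȳ = 36.70 cm

Part | A | x̄ᵢ | ȳᵢ | A·x̄ᵢ | A·ȳᵢ
rectangular portion | 14000.00 | 87.50 | 40.00 | 1225000.00 | 560000.00
triangular portion | 4600.00 | 213.33 | 26.67 | 981333.33 | 122666.67
Σ | 18600.00 |  |  | 2206333.33 | 682666.67
X̄ = 2206333.33 / 18600.00 = 118.62 cm
Ȳ = 682666.67 / 18600.00 = 36.70 cm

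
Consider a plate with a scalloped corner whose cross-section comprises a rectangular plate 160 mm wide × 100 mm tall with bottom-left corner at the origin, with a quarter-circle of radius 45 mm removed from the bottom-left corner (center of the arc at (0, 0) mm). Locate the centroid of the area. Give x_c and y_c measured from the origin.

x_c = 86.72 mm, y_c = 53.41 mm

plate: A = 160 × 100 = 16000.00, centroid at (80.00, 50.00).
removed quarter-circle: A = −¼π·45² = -1590.43, centroid at (19.10, 19.10).
ΣA = 14409.57 mm², ΣAx_c = 1249625.00 mm³, ΣAy_c = 769625.00 mm³.
x_c = 1249625.00/14409.57 = 86.72 mm; y_c = 769625.00/14409.57 = 53.41 mm.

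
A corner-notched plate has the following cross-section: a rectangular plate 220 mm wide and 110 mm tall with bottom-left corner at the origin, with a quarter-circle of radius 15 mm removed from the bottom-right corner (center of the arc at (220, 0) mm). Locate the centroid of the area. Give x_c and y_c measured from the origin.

Part | A | x̄ᵢ | ȳᵢ | A·x̄ᵢ | A·ȳᵢ
plate | 24200.00 | 110.00 | 55.00 | 2662000.00 | 1331000.00
removed quarter-circle | -176.71 | 213.63 | 6.37 | -37752.21 | -1125.00
Σ | 24023.29 |  |  | 2624247.79 | 1329875.00
x_c = 2624247.79 / 24023.29 = 109.24 mm
y_c = 1329875.00 / 24023.29 = 55.36 mm

x_c = 109.24 mm, y_c = 55.36 mm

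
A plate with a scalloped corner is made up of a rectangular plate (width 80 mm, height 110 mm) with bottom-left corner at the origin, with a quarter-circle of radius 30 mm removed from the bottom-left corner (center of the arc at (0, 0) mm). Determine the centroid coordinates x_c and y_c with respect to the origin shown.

x_c = 42.38 mm, y_c = 58.69 mm

plate: A = 80 × 110 = 8800.00, centroid at (40.00, 55.00).
removed quarter-circle: A = −¼π·30² = -706.86, centroid at (12.73, 12.73).
ΣA = 8093.14 mm²
ΣAx_c = (8800.00)(40.00) + (-706.86)(12.73) = 343000.00 mm³
ΣAy_c = (8800.00)(55.00) + (-706.86)(12.73) = 475000.00 mm³
x_c = 343000.00 / 8093.14 = 42.38 mm
y_c = 475000.00 / 8093.14 = 58.69 mm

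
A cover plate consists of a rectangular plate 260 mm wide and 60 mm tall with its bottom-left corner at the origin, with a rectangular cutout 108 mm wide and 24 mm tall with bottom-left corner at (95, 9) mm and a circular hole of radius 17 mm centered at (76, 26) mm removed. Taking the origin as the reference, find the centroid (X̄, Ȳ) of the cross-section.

X̄ = 129.98 mm, Ȳ = 32.23 mm

Part | A | x̄ᵢ | ȳᵢ | A·x̄ᵢ | A·ȳᵢ
plate | 15600.00 | 130.00 | 30.00 | 2028000.00 | 468000.00
hole 1 | -2592.00 | 149.00 | 21.00 | -386208.00 | -54432.00
hole 2 | -907.92 | 76.00 | 26.00 | -69001.94 | -23605.93
Σ | 12100.08 |  |  | 1572790.06 | 389962.07
X̄ = 1572790.06 / 12100.08 = 129.98 mm
Ȳ = 389962.07 / 12100.08 = 32.23 mm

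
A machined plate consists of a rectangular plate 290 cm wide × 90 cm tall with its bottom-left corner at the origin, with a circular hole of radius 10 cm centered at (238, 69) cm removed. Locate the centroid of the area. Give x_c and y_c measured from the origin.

Part | A | x̄ᵢ | ȳᵢ | A·x̄ᵢ | A·ȳᵢ
plate | 26100.00 | 145.00 | 45.00 | 3784500.00 | 1174500.00
hole | -314.16 | 238.00 | 69.00 | -74769.91 | -21676.99
Σ | 25785.84 |  |  | 3709730.09 | 1152823.01
x_c = 3709730.09 / 25785.84 = 143.87 cm
y_c = 1152823.01 / 25785.84 = 44.71 cm

x_c = 143.87 cm, y_c = 44.71 cm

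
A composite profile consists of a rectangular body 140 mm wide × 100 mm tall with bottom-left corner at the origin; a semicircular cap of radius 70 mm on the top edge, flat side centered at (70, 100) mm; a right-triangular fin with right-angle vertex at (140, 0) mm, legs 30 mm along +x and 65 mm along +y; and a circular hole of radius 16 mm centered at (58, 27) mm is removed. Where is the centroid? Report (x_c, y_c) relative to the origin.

x_c = 74.01 mm, y_c = 77.64 mm

rectangular body: A = 140 × 100 = 14000.00, centroid at (70.00, 50.00).
semicircular top: A = ½π·70² = 7696.90, centroid at (70.00, 129.71).
triangular fin: A = ½·30·65 = 975.00, centroid at (150.00, 21.67).
hole: A = −π·16² = -804.25, centroid at (58.00, 27.00).
ΣA = 21867.65 mm², ΣAx_c = 1618386.77 mm³, ΣAy_c = 1697767.18 mm³.
x_c = 1618386.77/21867.65 = 74.01 mm; y_c = 1697767.18/21867.65 = 77.64 mm.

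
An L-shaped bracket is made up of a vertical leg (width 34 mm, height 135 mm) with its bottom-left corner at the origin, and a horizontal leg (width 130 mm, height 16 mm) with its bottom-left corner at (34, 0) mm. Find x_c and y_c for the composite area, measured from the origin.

x_c = 42.57 mm, y_c = 48.95 mm

vertical leg: A = 34 × 135 = 4590.00, centroid at (17.00, 67.50).
horizontal leg: A = 130 × 16 = 2080.00, centroid at (99.00, 8.00).
ΣA = 6670.00 mm², ΣAx_c = 283950.00 mm³, ΣAy_c = 326465.00 mm³.
x_c = 283950.00/6670.00 = 42.57 mm; y_c = 326465.00/6670.00 = 48.95 mm.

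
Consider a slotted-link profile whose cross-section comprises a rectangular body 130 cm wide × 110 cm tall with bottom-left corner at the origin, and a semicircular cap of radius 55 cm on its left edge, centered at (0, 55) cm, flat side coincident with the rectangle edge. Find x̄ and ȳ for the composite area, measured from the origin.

rectangular body: A = 130 × 110 = 14300.00, centroid at (65.00, 55.00).
semicircular end: A = ½π·55² = 4751.66, centroid at (-23.34, 55.00).
ΣA = 19051.66 cm², ΣAx̄ = 818583.33 cm³, ΣAȳ = 1047841.24 cm³.
x̄ = 818583.33/19051.66 = 42.97 cm; ȳ = 1047841.24/19051.66 = 55.00 cm.

x̄ = 42.97 cm, ȳ = 55.00 cm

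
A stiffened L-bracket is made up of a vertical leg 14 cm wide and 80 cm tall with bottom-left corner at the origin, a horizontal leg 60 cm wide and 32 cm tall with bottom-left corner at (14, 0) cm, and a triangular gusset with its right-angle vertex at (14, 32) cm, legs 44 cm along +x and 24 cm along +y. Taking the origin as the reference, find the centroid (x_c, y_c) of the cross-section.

vertical leg: A = 14 × 80 = 1120.00, centroid at (7.00, 40.00).
horizontal leg: A = 60 × 32 = 1920.00, centroid at (44.00, 16.00).
gusset: A = ½·44·24 = 528.00, centroid at (28.67, 40.00).
ΣA = 3568.00 cm², ΣAx_c = 107456.00 cm³, ΣAy_c = 96640.00 cm³.
x_c = 107456.00/3568.00 = 30.12 cm; y_c = 96640.00/3568.00 = 27.09 cm.

x_c = 30.12 cm, y_c = 27.09 cm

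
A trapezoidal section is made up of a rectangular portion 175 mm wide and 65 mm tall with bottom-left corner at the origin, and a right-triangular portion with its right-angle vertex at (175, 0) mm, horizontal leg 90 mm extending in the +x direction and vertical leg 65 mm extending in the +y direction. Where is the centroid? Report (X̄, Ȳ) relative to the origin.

rectangular portion: A = 175 × 65 = 11375.00, centroid at (87.50, 32.50).
triangular portion: A = ½·90·65 = 2925.00, centroid at (205.00, 21.67).
ΣA = 14300.00 mm², ΣAX̄ = 1594937.50 mm³, ΣAȲ = 433062.50 mm³.
X̄ = 1594937.50/14300.00 = 111.53 mm; Ȳ = 433062.50/14300.00 = 30.28 mm.

X̄ = 111.53 mm, Ȳ = 30.28 mm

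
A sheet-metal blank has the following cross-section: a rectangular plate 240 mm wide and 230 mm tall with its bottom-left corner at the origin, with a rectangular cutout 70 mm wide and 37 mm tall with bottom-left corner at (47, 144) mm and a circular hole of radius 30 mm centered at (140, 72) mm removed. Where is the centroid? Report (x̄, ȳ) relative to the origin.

Part | A | x̄ᵢ | ȳᵢ | A·x̄ᵢ | A·ȳᵢ
plate | 55200.00 | 120.00 | 115.00 | 6624000.00 | 6348000.00
hole 1 | -2590.00 | 82.00 | 162.50 | -212380.00 | -420875.00
hole 2 | -2827.43 | 140.00 | 72.00 | -395840.67 | -203575.20
Σ | 49782.57 |  |  | 6015779.33 | 5723549.80
x̄ = 6015779.33 / 49782.57 = 120.84 mm
ȳ = 5723549.80 / 49782.57 = 114.97 mm

x̄ = 120.84 mm, ȳ = 114.97 mm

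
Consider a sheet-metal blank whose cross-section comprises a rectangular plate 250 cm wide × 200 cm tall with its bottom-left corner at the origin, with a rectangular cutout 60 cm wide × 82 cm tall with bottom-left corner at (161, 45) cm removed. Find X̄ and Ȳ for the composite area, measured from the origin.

X̄ = 117.80 cm, Ȳ = 101.53 cm

plate: A = 250 × 200 = 50000.00, centroid at (125.00, 100.00).
hole: A = −(60 × 82) = -4920.00, centroid at (191.00, 86.00).
ΣA = 45080.00 cm², ΣAX̄ = 5310280.00 cm³, ΣAȲ = 4576880.00 cm³.
X̄ = 5310280.00/45080.00 = 117.80 cm; Ȳ = 4576880.00/45080.00 = 101.53 cm.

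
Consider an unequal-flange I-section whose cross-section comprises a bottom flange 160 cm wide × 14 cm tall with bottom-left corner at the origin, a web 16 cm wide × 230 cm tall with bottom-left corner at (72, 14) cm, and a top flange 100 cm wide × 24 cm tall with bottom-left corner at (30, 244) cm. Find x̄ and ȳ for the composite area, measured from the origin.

Part | A | x̄ᵢ | ȳᵢ | A·x̄ᵢ | A·ȳᵢ
bottom flange | 2240.00 | 80.00 | 7.00 | 179200.00 | 15680.00
web | 3680.00 | 80.00 | 129.00 | 294400.00 | 474720.00
top flange | 2400.00 | 80.00 | 256.00 | 192000.00 | 614400.00
Σ | 8320.00 |  |  | 665600.00 | 1104800.00
x̄ = 665600.00 / 8320.00 = 80.00 cm
ȳ = 1104800.00 / 8320.00 = 132.79 cm

x̄ = 80.00 cm, ȳ = 132.79 cm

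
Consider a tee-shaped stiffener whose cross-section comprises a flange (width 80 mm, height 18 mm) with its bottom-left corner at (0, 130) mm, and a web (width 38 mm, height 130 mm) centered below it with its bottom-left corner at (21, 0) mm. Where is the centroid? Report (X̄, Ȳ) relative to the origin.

Part | A | x̄ᵢ | ȳᵢ | A·x̄ᵢ | A·ȳᵢ
web | 4940.00 | 40.00 | 65.00 | 197600.00 | 321100.00
flange | 1440.00 | 40.00 | 139.00 | 57600.00 | 200160.00
Σ | 6380.00 |  |  | 255200.00 | 521260.00
X̄ = 255200.00 / 6380.00 = 40.00 mm
Ȳ = 521260.00 / 6380.00 = 81.70 mm

X̄ = 40.00 mm, Ȳ = 81.70 mm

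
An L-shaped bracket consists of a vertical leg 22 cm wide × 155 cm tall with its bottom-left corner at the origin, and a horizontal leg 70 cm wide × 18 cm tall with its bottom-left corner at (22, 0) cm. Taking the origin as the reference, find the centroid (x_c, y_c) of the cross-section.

x_c = 23.41 cm, y_c = 59.02 cm

Part | A | x̄ᵢ | ȳᵢ | A·x̄ᵢ | A·ȳᵢ
vertical leg | 3410.00 | 11.00 | 77.50 | 37510.00 | 264275.00
horizontal leg | 1260.00 | 57.00 | 9.00 | 71820.00 | 11340.00
Σ | 4670.00 |  |  | 109330.00 | 275615.00
x_c = 109330.00 / 4670.00 = 23.41 cm
y_c = 275615.00 / 4670.00 = 59.02 cm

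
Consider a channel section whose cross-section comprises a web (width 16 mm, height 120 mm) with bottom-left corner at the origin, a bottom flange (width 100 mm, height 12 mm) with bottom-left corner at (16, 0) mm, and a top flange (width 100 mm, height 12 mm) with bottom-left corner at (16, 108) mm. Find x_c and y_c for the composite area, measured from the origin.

Part | A | x̄ᵢ | ȳᵢ | A·x̄ᵢ | A·ȳᵢ
web | 1920.00 | 8.00 | 60.00 | 15360.00 | 115200.00
bottom flange | 1200.00 | 66.00 | 6.00 | 79200.00 | 7200.00
top flange | 1200.00 | 66.00 | 114.00 | 79200.00 | 136800.00
Σ | 4320.00 |  |  | 173760.00 | 259200.00
x_c = 173760.00 / 4320.00 = 40.22 mm
y_c = 259200.00 / 4320.00 = 60.00 mm

x_c = 40.22 mm, y_c = 60.00 mm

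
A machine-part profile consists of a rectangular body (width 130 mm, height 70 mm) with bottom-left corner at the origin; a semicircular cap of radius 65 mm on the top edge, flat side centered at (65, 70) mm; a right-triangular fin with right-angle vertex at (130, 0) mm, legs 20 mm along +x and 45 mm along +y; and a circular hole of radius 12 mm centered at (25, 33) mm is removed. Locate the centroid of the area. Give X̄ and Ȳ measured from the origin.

Part | A | x̄ᵢ | ȳᵢ | A·x̄ᵢ | A·ȳᵢ
rectangular body | 9100.00 | 65.00 | 35.00 | 591500.00 | 318500.00
semicircular top | 6636.61 | 65.00 | 97.59 | 431379.94 | 647646.35
triangular fin | 450.00 | 136.67 | 15.00 | 61500.00 | 6750.00
hole | -452.39 | 25.00 | 33.00 | -11309.73 | -14928.85
Σ | 15734.23 |  |  | 1073070.21 | 957967.50
X̄ = 1073070.21 / 15734.23 = 68.20 mm
Ȳ = 957967.50 / 15734.23 = 60.88 mm

X̄ = 68.20 mm, Ȳ = 60.88 mm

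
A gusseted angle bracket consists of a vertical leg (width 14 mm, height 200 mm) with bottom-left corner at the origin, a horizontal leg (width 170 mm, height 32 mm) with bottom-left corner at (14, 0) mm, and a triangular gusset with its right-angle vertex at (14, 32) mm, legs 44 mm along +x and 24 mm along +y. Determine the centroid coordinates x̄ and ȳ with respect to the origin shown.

vertical leg: A = 14 × 200 = 2800.00, centroid at (7.00, 100.00).
horizontal leg: A = 170 × 32 = 5440.00, centroid at (99.00, 16.00).
gusset: A = ½·44·24 = 528.00, centroid at (28.67, 40.00).
ΣA = 8768.00 mm², ΣAx̄ = 573296.00 mm³, ΣAȳ = 388160.00 mm³.
x̄ = 573296.00/8768.00 = 65.39 mm; ȳ = 388160.00/8768.00 = 44.27 mm.

x̄ = 65.39 mm, ȳ = 44.27 mm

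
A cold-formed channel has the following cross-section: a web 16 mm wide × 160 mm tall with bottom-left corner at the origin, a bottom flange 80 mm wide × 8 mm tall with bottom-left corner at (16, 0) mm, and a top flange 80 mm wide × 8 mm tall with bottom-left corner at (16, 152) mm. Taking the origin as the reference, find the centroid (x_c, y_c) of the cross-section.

x_c = 24.00 mm, y_c = 80.00 mm

Part | A | x̄ᵢ | ȳᵢ | A·x̄ᵢ | A·ȳᵢ
web | 2560.00 | 8.00 | 80.00 | 20480.00 | 204800.00
bottom flange | 640.00 | 56.00 | 4.00 | 35840.00 | 2560.00
top flange | 640.00 | 56.00 | 156.00 | 35840.00 | 99840.00
Σ | 3840.00 |  |  | 92160.00 | 307200.00
x_c = 92160.00 / 3840.00 = 24.00 mm
y_c = 307200.00 / 3840.00 = 80.00 mm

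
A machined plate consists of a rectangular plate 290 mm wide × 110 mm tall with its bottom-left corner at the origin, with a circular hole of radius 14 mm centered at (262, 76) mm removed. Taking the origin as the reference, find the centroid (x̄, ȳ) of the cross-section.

plate: A = 290 × 110 = 31900.00, centroid at (145.00, 55.00).
hole: A = −π·14² = -615.75, centroid at (262.00, 76.00).
ΣA = 31284.25 mm²
ΣAx̄ = (31900.00)(145.00) + (-615.75)(262.00) = 4464172.93 mm³
ΣAȳ = (31900.00)(55.00) + (-615.75)(76.00) = 1707702.84 mm³
x̄ = 4464172.93 / 31284.25 = 142.70 mm
ȳ = 1707702.84 / 31284.25 = 54.59 mm

x̄ = 142.70 mm, ȳ = 54.59 mm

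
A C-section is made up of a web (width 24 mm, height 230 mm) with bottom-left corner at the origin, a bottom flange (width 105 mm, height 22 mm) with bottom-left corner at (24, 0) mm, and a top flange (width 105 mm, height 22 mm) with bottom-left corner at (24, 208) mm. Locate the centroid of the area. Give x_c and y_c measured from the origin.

x_c = 41.39 mm, y_c = 115.00 mm

Part | A | x̄ᵢ | ȳᵢ | A·x̄ᵢ | A·ȳᵢ
web | 5520.00 | 12.00 | 115.00 | 66240.00 | 634800.00
bottom flange | 2310.00 | 76.50 | 11.00 | 176715.00 | 25410.00
top flange | 2310.00 | 76.50 | 219.00 | 176715.00 | 505890.00
Σ | 10140.00 |  |  | 419670.00 | 1166100.00
x_c = 419670.00 / 10140.00 = 41.39 mm
y_c = 1166100.00 / 10140.00 = 115.00 mm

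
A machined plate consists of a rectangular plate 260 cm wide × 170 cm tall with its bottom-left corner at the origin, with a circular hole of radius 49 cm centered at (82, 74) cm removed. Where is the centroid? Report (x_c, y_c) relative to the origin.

x_c = 139.88 cm, y_c = 87.26 cm

plate: A = 260 × 170 = 44200.00, centroid at (130.00, 85.00).
hole: A = −π·49² = -7542.96, centroid at (82.00, 74.00).
ΣA = 36657.04 cm², ΣAx_c = 5127476.96 cm³, ΣAy_c = 3198820.67 cm³.
x_c = 5127476.96/36657.04 = 139.88 cm; y_c = 3198820.67/36657.04 = 87.26 cm.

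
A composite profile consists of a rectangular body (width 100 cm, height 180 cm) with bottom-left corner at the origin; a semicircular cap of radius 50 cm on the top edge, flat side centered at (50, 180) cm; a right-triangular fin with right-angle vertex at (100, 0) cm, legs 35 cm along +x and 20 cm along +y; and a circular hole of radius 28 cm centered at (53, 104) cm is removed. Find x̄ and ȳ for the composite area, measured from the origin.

Part | A | x̄ᵢ | ȳᵢ | A·x̄ᵢ | A·ȳᵢ
rectangular body | 18000.00 | 50.00 | 90.00 | 900000.00 | 1620000.00
semicircular top | 3926.99 | 50.00 | 201.22 | 196349.54 | 790191.68
triangular fin | 350.00 | 111.67 | 6.67 | 39083.33 | 2333.33
hole | -2463.01 | 53.00 | 104.00 | -130539.46 | -256152.90
Σ | 19813.98 |  |  | 1004893.42 | 2156372.12
x̄ = 1004893.42 / 19813.98 = 50.72 cm
ȳ = 2156372.12 / 19813.98 = 108.83 cm

x̄ = 50.72 cm, ȳ = 108.83 cm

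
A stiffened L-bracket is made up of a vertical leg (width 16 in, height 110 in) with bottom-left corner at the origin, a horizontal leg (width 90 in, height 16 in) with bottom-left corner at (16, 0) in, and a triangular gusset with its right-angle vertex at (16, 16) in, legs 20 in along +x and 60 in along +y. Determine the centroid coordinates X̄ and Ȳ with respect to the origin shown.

X̄ = 30.40 in, Ȳ = 34.19 in

Part | A | x̄ᵢ | ȳᵢ | A·x̄ᵢ | A·ȳᵢ
vertical leg | 1760.00 | 8.00 | 55.00 | 14080.00 | 96800.00
horizontal leg | 1440.00 | 61.00 | 8.00 | 87840.00 | 11520.00
gusset | 600.00 | 22.67 | 36.00 | 13600.00 | 21600.00
Σ | 3800.00 |  |  | 115520.00 | 129920.00
X̄ = 115520.00 / 3800.00 = 30.40 in
Ȳ = 129920.00 / 3800.00 = 34.19 in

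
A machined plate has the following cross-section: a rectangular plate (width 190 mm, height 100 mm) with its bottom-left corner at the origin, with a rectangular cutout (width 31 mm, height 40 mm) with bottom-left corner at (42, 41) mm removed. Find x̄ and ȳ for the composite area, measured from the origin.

plate: A = 190 × 100 = 19000.00, centroid at (95.00, 50.00).
hole: A = −(31 × 40) = -1240.00, centroid at (57.50, 61.00).
ΣA = 17760.00 mm², ΣAx̄ = 1733700.00 mm³, ΣAȳ = 874360.00 mm³.
x̄ = 1733700.00/17760.00 = 97.62 mm; ȳ = 874360.00/17760.00 = 49.23 mm.

x̄ = 97.62 mm, ȳ = 49.23 mm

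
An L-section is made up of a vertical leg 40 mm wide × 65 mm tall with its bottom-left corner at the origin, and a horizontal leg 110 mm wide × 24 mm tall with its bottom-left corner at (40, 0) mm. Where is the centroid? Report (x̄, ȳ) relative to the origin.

x̄ = 57.79 mm, ȳ = 22.17 mm

vertical leg: A = 40 × 65 = 2600.00, centroid at (20.00, 32.50).
horizontal leg: A = 110 × 24 = 2640.00, centroid at (95.00, 12.00).
ΣA = 5240.00 mm²
ΣAx̄ = (2600.00)(20.00) + (2640.00)(95.00) = 302800.00 mm³
ΣAȳ = (2600.00)(32.50) + (2640.00)(12.00) = 116180.00 mm³
x̄ = 302800.00 / 5240.00 = 57.79 mm
ȳ = 116180.00 / 5240.00 = 22.17 mm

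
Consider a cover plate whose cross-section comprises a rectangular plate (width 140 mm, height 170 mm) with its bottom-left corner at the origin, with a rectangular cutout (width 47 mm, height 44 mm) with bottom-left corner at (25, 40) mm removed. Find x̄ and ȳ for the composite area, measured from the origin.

Part | A | x̄ᵢ | ȳᵢ | A·x̄ᵢ | A·ȳᵢ
plate | 23800.00 | 70.00 | 85.00 | 1666000.00 | 2023000.00
hole | -2068.00 | 48.50 | 62.00 | -100298.00 | -128216.00
Σ | 21732.00 |  |  | 1565702.00 | 1894784.00
x̄ = 1565702.00 / 21732.00 = 72.05 mm
ȳ = 1894784.00 / 21732.00 = 87.19 mm

x̄ = 72.05 mm, ȳ = 87.19 mm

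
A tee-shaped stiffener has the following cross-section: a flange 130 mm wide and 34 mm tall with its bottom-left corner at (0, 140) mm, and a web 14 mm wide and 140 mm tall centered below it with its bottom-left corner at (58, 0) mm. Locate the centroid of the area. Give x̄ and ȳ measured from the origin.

web: A = 14 × 140 = 1960.00, centroid at (65.00, 70.00).
flange: A = 130 × 34 = 4420.00, centroid at (65.00, 157.00).
ΣA = 6380.00 mm², ΣAx̄ = 414700.00 mm³, ΣAȳ = 831140.00 mm³.
x̄ = 414700.00/6380.00 = 65.00 mm; ȳ = 831140.00/6380.00 = 130.27 mm.

x̄ = 65.00 mm, ȳ = 130.27 mm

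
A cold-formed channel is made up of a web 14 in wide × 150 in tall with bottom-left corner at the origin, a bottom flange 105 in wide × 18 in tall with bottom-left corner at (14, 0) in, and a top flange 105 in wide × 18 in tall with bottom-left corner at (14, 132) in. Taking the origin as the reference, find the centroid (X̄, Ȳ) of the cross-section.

X̄ = 45.25 in, Ȳ = 75.00 in

web: A = 14 × 150 = 2100.00, centroid at (7.00, 75.00).
bottom flange: A = 105 × 18 = 1890.00, centroid at (66.50, 9.00).
top flange: A = 105 × 18 = 1890.00, centroid at (66.50, 141.00).
ΣA = 5880.00 in², ΣAX̄ = 266070.00 in³, ΣAȲ = 441000.00 in³.
X̄ = 266070.00/5880.00 = 45.25 in; Ȳ = 441000.00/5880.00 = 75.00 in.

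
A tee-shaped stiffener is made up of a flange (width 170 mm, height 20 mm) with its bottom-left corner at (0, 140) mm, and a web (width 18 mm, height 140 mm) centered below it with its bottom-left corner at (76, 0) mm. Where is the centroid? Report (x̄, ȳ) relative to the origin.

Part | A | x̄ᵢ | ȳᵢ | A·x̄ᵢ | A·ȳᵢ
web | 2520.00 | 85.00 | 70.00 | 214200.00 | 176400.00
flange | 3400.00 | 85.00 | 150.00 | 289000.00 | 510000.00
Σ | 5920.00 |  |  | 503200.00 | 686400.00
x̄ = 503200.00 / 5920.00 = 85.00 mm
ȳ = 686400.00 / 5920.00 = 115.95 mm

x̄ = 85.00 mm, ȳ = 115.95 mm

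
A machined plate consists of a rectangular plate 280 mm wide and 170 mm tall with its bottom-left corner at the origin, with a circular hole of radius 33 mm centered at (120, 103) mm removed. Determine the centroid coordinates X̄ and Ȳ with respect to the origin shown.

plate: A = 280 × 170 = 47600.00, centroid at (140.00, 85.00).
hole: A = −π·33² = -3421.19, centroid at (120.00, 103.00).
ΣA = 44178.81 mm², ΣAX̄ = 6253456.67 mm³, ΣAȲ = 3693616.98 mm³.
X̄ = 6253456.67/44178.81 = 141.55 mm; Ȳ = 3693616.98/44178.81 = 83.61 mm.

X̄ = 141.55 mm, Ȳ = 83.61 mm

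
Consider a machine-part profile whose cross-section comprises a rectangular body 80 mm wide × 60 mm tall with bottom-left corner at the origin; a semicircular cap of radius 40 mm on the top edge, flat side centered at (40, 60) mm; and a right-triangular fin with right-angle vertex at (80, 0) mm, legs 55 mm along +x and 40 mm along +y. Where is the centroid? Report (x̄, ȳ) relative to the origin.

x̄ = 47.63 mm, ȳ = 41.85 mm

Part | A | x̄ᵢ | ȳᵢ | A·x̄ᵢ | A·ȳᵢ
rectangular body | 4800.00 | 40.00 | 30.00 | 192000.00 | 144000.00
semicircular top | 2513.27 | 40.00 | 76.98 | 100530.96 | 193463.11
triangular fin | 1100.00 | 98.33 | 13.33 | 108166.67 | 14666.67
Σ | 8413.27 |  |  | 400697.63 | 352129.78
x̄ = 400697.63 / 8413.27 = 47.63 mm
ȳ = 352129.78 / 8413.27 = 41.85 mm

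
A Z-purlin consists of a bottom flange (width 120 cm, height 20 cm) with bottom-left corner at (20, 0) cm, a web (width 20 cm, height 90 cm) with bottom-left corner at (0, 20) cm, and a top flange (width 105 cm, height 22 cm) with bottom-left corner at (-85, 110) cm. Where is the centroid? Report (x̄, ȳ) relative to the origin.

bottom flange: A = 120 × 20 = 2400.00, centroid at (80.00, 10.00).
web: A = 20 × 90 = 1800.00, centroid at (10.00, 65.00).
top flange: A = 105 × 22 = 2310.00, centroid at (-32.50, 121.00).
ΣA = 6510.00 cm², ΣAx̄ = 134925.00 cm³, ΣAȳ = 420510.00 cm³.
x̄ = 134925.00/6510.00 = 20.73 cm; ȳ = 420510.00/6510.00 = 64.59 cm.

x̄ = 20.73 cm, ȳ = 64.59 cm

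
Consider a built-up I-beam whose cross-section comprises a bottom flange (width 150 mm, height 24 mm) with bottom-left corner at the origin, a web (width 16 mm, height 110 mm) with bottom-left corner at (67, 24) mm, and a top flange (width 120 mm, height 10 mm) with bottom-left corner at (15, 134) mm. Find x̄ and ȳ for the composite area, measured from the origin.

Part | A | x̄ᵢ | ȳᵢ | A·x̄ᵢ | A·ȳᵢ
bottom flange | 3600.00 | 75.00 | 12.00 | 270000.00 | 43200.00
web | 1760.00 | 75.00 | 79.00 | 132000.00 | 139040.00
top flange | 1200.00 | 75.00 | 139.00 | 90000.00 | 166800.00
Σ | 6560.00 |  |  | 492000.00 | 349040.00
x̄ = 492000.00 / 6560.00 = 75.00 mm
ȳ = 349040.00 / 6560.00 = 53.21 mm

x̄ = 75.00 mm, ȳ = 53.21 mm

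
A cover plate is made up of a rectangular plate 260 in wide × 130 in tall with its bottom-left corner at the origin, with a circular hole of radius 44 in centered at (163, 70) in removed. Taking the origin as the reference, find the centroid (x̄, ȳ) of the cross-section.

x̄ = 122.76 in, ȳ = 63.90 in

plate: A = 260 × 130 = 33800.00, centroid at (130.00, 65.00).
hole: A = −π·44² = -6082.12, centroid at (163.00, 70.00).
ΣA = 27717.88 in²
ΣAx̄ = (33800.00)(130.00) + (-6082.12)(163.00) = 3402613.89 in³
ΣAȳ = (33800.00)(65.00) + (-6082.12)(70.00) = 1771251.36 in³
x̄ = 3402613.89 / 27717.88 = 122.76 in
ȳ = 1771251.36 / 27717.88 = 63.90 in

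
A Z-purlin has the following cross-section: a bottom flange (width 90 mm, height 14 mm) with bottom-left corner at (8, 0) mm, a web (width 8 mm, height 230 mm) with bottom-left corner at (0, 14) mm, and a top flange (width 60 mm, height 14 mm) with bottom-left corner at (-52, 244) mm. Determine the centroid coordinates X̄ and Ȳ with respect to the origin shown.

bottom flange: A = 90 × 14 = 1260.00, centroid at (53.00, 7.00).
web: A = 8 × 230 = 1840.00, centroid at (4.00, 129.00).
top flange: A = 60 × 14 = 840.00, centroid at (-22.00, 251.00).
ΣA = 3940.00 mm²
ΣAX̄ = (1260.00)(53.00) + (1840.00)(4.00) + (840.00)(-22.00) = 55660.00 mm³
ΣAȲ = (1260.00)(7.00) + (1840.00)(129.00) + (840.00)(251.00) = 457020.00 mm³
X̄ = 55660.00 / 3940.00 = 14.13 mm
Ȳ = 457020.00 / 3940.00 = 115.99 mm

X̄ = 14.13 mm, Ȳ = 115.99 mm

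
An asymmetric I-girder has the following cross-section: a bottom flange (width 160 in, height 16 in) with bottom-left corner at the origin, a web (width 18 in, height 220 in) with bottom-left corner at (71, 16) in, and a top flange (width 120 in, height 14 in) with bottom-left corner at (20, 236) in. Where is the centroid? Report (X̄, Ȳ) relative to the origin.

bottom flange: A = 160 × 16 = 2560.00, centroid at (80.00, 8.00).
web: A = 18 × 220 = 3960.00, centroid at (80.00, 126.00).
top flange: A = 120 × 14 = 1680.00, centroid at (80.00, 243.00).
ΣA = 8200.00 in²
ΣAX̄ = (2560.00)(80.00) + (3960.00)(80.00) + (1680.00)(80.00) = 656000.00 in³
ΣAȲ = (2560.00)(8.00) + (3960.00)(126.00) + (1680.00)(243.00) = 927680.00 in³
X̄ = 656000.00 / 8200.00 = 80.00 in
Ȳ = 927680.00 / 8200.00 = 113.13 in

X̄ = 80.00 in, Ȳ = 113.13 in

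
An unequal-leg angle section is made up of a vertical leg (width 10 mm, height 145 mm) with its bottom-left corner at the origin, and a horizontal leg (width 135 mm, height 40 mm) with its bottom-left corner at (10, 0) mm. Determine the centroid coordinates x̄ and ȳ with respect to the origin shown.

x̄ = 62.15 mm, ȳ = 31.11 mm

vertical leg: A = 10 × 145 = 1450.00, centroid at (5.00, 72.50).
horizontal leg: A = 135 × 40 = 5400.00, centroid at (77.50, 20.00).
ΣA = 6850.00 mm²
ΣAx̄ = (1450.00)(5.00) + (5400.00)(77.50) = 425750.00 mm³
ΣAȳ = (1450.00)(72.50) + (5400.00)(20.00) = 213125.00 mm³
x̄ = 425750.00 / 6850.00 = 62.15 mm
ȳ = 213125.00 / 6850.00 = 31.11 mm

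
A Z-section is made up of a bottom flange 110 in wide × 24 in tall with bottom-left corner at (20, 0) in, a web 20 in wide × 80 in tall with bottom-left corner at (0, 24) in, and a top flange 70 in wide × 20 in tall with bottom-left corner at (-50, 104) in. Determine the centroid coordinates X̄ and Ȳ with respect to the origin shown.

bottom flange: A = 110 × 24 = 2640.00, centroid at (75.00, 12.00).
web: A = 20 × 80 = 1600.00, centroid at (10.00, 64.00).
top flange: A = 70 × 20 = 1400.00, centroid at (-15.00, 114.00).
ΣA = 5640.00 in², ΣAX̄ = 193000.00 in³, ΣAȲ = 293680.00 in³.
X̄ = 193000.00/5640.00 = 34.22 in; Ȳ = 293680.00/5640.00 = 52.07 in.

X̄ = 34.22 in, Ȳ = 52.07 in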